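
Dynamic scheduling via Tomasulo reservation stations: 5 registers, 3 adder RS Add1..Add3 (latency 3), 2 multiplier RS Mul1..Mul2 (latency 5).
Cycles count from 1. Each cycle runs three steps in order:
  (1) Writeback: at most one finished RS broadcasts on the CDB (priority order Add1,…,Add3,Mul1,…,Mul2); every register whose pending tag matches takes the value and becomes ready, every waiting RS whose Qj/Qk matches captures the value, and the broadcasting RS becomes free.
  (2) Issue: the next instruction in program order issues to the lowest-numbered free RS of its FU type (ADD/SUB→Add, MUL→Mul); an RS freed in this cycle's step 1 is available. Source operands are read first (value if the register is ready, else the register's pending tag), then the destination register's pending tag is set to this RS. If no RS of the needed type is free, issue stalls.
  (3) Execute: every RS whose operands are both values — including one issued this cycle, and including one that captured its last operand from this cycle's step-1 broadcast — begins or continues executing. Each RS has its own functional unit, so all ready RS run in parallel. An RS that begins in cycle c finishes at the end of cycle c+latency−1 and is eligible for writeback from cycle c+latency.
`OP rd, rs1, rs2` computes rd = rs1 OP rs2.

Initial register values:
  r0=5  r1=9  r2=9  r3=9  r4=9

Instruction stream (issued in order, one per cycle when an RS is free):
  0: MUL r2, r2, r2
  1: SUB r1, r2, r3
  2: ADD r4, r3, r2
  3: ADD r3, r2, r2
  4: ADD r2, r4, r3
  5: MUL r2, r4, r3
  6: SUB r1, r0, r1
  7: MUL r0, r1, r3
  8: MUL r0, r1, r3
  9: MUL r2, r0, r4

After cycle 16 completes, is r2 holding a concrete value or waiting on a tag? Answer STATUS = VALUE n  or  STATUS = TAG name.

c1: issue MUL r2<-Mul1 | r0:5,r1:9,r2:Mul1,r3:9,r4:9
c2: issue SUB r1<-Add1 | r0:5,r1:Add1,r2:Mul1,r3:9,r4:9
c3: issue ADD r4<-Add2 | r0:5,r1:Add1,r2:Mul1,r3:9,r4:Add2
c4: issue ADD r3<-Add3 | r0:5,r1:Add1,r2:Mul1,r3:Add3,r4:Add2
c5: stall | r0:5,r1:Add1,r2:Mul1,r3:Add3,r4:Add2
c6: CDB Mul1=81; stall | r0:5,r1:Add1,r2:81,r3:Add3,r4:Add2
c7: stall | r0:5,r1:Add1,r2:81,r3:Add3,r4:Add2
c8: stall | r0:5,r1:Add1,r2:81,r3:Add3,r4:Add2
c9: CDB Add1=72; issue ADD r2<-Add1 | r0:5,r1:72,r2:Add1,r3:Add3,r4:Add2
c10: CDB Add2=90; issue MUL r2<-Mul1 | r0:5,r1:72,r2:Mul1,r3:Add3,r4:90
c11: CDB Add3=162; issue SUB r1<-Add2 | r0:5,r1:Add2,r2:Mul1,r3:162,r4:90
c12: issue MUL r0<-Mul2 | r0:Mul2,r1:Add2,r2:Mul1,r3:162,r4:90
c13: stall | r0:Mul2,r1:Add2,r2:Mul1,r3:162,r4:90
c14: CDB Add1=252; stall | r0:Mul2,r1:Add2,r2:Mul1,r3:162,r4:90
c15: CDB Add2=-67; stall | r0:Mul2,r1:-67,r2:Mul1,r3:162,r4:90
c16: CDB Mul1=14580; issue MUL r0<-Mul1 | r0:Mul1,r1:-67,r2:14580,r3:162,r4:90

STATUS = VALUE 14580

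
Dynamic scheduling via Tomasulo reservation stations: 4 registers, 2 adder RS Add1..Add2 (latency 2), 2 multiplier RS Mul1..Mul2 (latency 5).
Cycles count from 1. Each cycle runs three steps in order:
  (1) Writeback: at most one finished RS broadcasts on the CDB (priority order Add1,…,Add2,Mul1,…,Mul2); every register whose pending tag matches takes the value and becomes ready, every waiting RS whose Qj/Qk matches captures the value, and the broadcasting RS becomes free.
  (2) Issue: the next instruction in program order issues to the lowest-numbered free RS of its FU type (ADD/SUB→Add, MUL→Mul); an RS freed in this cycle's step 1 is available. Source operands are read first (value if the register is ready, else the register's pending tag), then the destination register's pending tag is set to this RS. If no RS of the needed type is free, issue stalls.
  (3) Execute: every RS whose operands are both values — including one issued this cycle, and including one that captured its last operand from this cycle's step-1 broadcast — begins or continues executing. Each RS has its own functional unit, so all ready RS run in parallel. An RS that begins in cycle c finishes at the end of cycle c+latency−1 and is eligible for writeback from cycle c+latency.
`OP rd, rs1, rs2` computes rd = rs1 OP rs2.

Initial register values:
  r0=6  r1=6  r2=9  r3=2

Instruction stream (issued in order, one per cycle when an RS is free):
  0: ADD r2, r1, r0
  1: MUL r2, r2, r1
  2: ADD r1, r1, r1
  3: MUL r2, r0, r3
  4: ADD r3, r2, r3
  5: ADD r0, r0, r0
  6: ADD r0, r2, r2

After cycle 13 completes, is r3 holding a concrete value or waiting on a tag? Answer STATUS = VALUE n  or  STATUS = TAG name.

STATUS = VALUE 14

c1: issue ADD r2<-Add1 | r0:6,r1:6,r2:Add1,r3:2
c2: issue MUL r2<-Mul1 | r0:6,r1:6,r2:Mul1,r3:2
c3: CDB Add1=12; issue ADD r1<-Add1 | r0:6,r1:Add1,r2:Mul1,r3:2
c4: issue MUL r2<-Mul2 | r0:6,r1:Add1,r2:Mul2,r3:2
c5: CDB Add1=12; issue ADD r3<-Add1 | r0:6,r1:12,r2:Mul2,r3:Add1
c6: issue ADD r0<-Add2 | r0:Add2,r1:12,r2:Mul2,r3:Add1
c7: stall | r0:Add2,r1:12,r2:Mul2,r3:Add1
c8: CDB Add2=12; issue ADD r0<-Add2 | r0:Add2,r1:12,r2:Mul2,r3:Add1
c9: CDB Mul1=72 | r0:Add2,r1:12,r2:Mul2,r3:Add1
c10: CDB Mul2=12 | r0:Add2,r1:12,r2:12,r3:Add1
c11: - | r0:Add2,r1:12,r2:12,r3:Add1
c12: CDB Add1=14 | r0:Add2,r1:12,r2:12,r3:14
c13: CDB Add2=24 | r0:24,r1:12,r2:12,r3:14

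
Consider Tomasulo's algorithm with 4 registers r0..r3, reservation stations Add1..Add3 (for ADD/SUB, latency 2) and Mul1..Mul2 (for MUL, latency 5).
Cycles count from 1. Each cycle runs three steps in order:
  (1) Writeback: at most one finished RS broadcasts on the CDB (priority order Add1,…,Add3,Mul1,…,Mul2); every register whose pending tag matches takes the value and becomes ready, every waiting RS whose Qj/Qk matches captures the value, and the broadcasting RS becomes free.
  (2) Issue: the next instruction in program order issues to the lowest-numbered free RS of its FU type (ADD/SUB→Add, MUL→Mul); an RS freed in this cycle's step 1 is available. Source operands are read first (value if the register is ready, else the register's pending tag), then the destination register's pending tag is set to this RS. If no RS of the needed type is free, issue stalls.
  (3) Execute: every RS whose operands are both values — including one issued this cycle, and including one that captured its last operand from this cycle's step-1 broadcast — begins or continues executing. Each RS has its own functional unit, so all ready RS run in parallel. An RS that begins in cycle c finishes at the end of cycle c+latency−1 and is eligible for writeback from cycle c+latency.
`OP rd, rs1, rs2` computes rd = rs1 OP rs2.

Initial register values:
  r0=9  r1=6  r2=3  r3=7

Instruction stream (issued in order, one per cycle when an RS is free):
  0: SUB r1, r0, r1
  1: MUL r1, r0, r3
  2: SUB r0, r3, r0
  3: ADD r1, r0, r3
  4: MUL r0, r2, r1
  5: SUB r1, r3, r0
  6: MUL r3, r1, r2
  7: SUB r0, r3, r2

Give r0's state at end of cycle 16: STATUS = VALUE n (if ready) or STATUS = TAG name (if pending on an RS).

STATUS = TAG Add2

  c1: issue SUB r1<-Add1  regs: r0:9,r1:Add1,r2:3,r3:7
  c2: issue MUL r1<-Mul1  regs: r0:9,r1:Mul1,r2:3,r3:7
  c3: CDB Add1=3; issue SUB r0<-Add1  regs: r0:Add1,r1:Mul1,r2:3,r3:7
  c4: issue ADD r1<-Add2  regs: r0:Add1,r1:Add2,r2:3,r3:7
  c5: CDB Add1=-2; issue MUL r0<-Mul2  regs: r0:Mul2,r1:Add2,r2:3,r3:7
  c6: issue SUB r1<-Add1  regs: r0:Mul2,r1:Add1,r2:3,r3:7
  c7: CDB Add2=5; stall  regs: r0:Mul2,r1:Add1,r2:3,r3:7
  c8: CDB Mul1=63; issue MUL r3<-Mul1  regs: r0:Mul2,r1:Add1,r2:3,r3:Mul1
  c9: issue SUB r0<-Add2  regs: r0:Add2,r1:Add1,r2:3,r3:Mul1
  c10: -  regs: r0:Add2,r1:Add1,r2:3,r3:Mul1
  c11: -  regs: r0:Add2,r1:Add1,r2:3,r3:Mul1
  c12: CDB Mul2=15  regs: r0:Add2,r1:Add1,r2:3,r3:Mul1
  c13: -  regs: r0:Add2,r1:Add1,r2:3,r3:Mul1
  c14: CDB Add1=-8  regs: r0:Add2,r1:-8,r2:3,r3:Mul1
  c15: -  regs: r0:Add2,r1:-8,r2:3,r3:Mul1
  c16: -  regs: r0:Add2,r1:-8,r2:3,r3:Mul1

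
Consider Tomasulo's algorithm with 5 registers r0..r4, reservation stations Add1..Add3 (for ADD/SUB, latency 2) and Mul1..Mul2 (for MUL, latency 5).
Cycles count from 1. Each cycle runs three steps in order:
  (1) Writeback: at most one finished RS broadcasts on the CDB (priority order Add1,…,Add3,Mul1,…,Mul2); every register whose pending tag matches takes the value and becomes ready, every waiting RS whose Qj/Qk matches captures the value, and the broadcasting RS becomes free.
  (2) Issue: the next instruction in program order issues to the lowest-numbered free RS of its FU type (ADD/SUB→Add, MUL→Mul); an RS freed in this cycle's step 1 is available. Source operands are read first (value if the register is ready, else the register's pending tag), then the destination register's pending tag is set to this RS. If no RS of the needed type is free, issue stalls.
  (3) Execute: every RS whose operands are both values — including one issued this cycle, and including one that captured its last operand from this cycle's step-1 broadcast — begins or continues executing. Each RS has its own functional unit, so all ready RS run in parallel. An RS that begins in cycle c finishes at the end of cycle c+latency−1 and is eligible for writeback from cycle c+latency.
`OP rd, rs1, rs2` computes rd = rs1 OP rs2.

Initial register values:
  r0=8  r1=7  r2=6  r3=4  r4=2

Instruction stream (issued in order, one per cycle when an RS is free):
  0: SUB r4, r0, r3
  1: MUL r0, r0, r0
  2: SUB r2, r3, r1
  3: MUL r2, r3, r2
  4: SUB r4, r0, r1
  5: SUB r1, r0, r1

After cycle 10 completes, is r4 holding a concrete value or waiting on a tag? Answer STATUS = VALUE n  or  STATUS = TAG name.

c1: issue SUB r4<-Add1 | r0:8,r1:7,r2:6,r3:4,r4:Add1
c2: issue MUL r0<-Mul1 | r0:Mul1,r1:7,r2:6,r3:4,r4:Add1
c3: CDB Add1=4; issue SUB r2<-Add1 | r0:Mul1,r1:7,r2:Add1,r3:4,r4:4
c4: issue MUL r2<-Mul2 | r0:Mul1,r1:7,r2:Mul2,r3:4,r4:4
c5: CDB Add1=-3; issue SUB r4<-Add1 | r0:Mul1,r1:7,r2:Mul2,r3:4,r4:Add1
c6: issue SUB r1<-Add2 | r0:Mul1,r1:Add2,r2:Mul2,r3:4,r4:Add1
c7: CDB Mul1=64 | r0:64,r1:Add2,r2:Mul2,r3:4,r4:Add1
c8: - | r0:64,r1:Add2,r2:Mul2,r3:4,r4:Add1
c9: CDB Add1=57 | r0:64,r1:Add2,r2:Mul2,r3:4,r4:57
c10: CDB Add2=57 | r0:64,r1:57,r2:Mul2,r3:4,r4:57

STATUS = VALUE 57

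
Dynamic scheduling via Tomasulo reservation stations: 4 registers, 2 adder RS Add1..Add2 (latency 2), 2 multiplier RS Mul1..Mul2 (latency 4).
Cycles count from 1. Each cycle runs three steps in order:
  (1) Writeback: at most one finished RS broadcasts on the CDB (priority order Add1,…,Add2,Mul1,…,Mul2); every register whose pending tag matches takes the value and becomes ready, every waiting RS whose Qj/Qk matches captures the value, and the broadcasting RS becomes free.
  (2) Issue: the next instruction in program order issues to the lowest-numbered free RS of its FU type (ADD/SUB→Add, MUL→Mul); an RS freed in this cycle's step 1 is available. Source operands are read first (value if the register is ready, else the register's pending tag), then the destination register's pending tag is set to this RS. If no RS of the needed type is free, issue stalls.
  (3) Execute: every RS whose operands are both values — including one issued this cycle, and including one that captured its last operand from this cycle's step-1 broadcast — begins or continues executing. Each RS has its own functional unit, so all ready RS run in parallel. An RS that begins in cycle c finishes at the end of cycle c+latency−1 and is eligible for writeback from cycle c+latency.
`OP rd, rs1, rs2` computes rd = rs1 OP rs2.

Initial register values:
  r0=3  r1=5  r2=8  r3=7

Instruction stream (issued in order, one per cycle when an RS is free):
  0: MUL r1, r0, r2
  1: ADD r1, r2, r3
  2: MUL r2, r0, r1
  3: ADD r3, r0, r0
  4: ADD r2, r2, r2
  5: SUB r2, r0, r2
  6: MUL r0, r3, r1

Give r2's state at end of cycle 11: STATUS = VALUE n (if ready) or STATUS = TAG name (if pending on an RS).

STATUS = TAG Add1

c1: issue MUL r1<-Mul1 | r0:3,r1:Mul1,r2:8,r3:7
c2: issue ADD r1<-Add1 | r0:3,r1:Add1,r2:8,r3:7
c3: issue MUL r2<-Mul2 | r0:3,r1:Add1,r2:Mul2,r3:7
c4: CDB Add1=15; issue ADD r3<-Add1 | r0:3,r1:15,r2:Mul2,r3:Add1
c5: CDB Mul1=24; issue ADD r2<-Add2 | r0:3,r1:15,r2:Add2,r3:Add1
c6: CDB Add1=6; issue SUB r2<-Add1 | r0:3,r1:15,r2:Add1,r3:6
c7: issue MUL r0<-Mul1 | r0:Mul1,r1:15,r2:Add1,r3:6
c8: CDB Mul2=45 | r0:Mul1,r1:15,r2:Add1,r3:6
c9: - | r0:Mul1,r1:15,r2:Add1,r3:6
c10: CDB Add2=90 | r0:Mul1,r1:15,r2:Add1,r3:6
c11: CDB Mul1=90 | r0:90,r1:15,r2:Add1,r3:6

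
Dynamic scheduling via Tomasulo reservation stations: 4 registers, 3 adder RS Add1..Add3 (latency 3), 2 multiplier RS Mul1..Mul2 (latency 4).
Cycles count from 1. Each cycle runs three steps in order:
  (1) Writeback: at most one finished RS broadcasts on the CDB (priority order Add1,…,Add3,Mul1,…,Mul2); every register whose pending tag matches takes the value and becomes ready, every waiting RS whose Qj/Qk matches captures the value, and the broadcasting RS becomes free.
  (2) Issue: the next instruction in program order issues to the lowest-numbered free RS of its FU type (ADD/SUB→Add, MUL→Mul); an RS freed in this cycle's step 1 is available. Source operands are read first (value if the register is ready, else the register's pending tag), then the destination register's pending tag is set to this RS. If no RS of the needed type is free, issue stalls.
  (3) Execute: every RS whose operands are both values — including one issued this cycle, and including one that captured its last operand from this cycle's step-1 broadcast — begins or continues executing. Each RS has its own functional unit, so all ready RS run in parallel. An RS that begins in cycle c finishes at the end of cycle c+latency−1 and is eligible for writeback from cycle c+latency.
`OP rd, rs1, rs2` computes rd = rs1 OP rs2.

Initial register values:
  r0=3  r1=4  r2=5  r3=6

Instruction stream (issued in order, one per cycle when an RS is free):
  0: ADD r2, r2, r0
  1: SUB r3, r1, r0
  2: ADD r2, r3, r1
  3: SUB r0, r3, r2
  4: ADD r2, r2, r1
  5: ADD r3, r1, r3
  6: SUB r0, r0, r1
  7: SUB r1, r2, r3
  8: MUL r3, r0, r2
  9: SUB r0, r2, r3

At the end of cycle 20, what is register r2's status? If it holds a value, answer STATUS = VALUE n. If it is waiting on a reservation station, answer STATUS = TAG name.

STATUS = VALUE 9

  c1: issue ADD r2<-Add1  regs: r0:3,r1:4,r2:Add1,r3:6
  c2: issue SUB r3<-Add2  regs: r0:3,r1:4,r2:Add1,r3:Add2
  c3: issue ADD r2<-Add3  regs: r0:3,r1:4,r2:Add3,r3:Add2
  c4: CDB Add1=8; issue SUB r0<-Add1  regs: r0:Add1,r1:4,r2:Add3,r3:Add2
  c5: CDB Add2=1; issue ADD r2<-Add2  regs: r0:Add1,r1:4,r2:Add2,r3:1
  c6: stall  regs: r0:Add1,r1:4,r2:Add2,r3:1
  c7: stall  regs: r0:Add1,r1:4,r2:Add2,r3:1
  c8: CDB Add3=5; issue ADD r3<-Add3  regs: r0:Add1,r1:4,r2:Add2,r3:Add3
  c9: stall  regs: r0:Add1,r1:4,r2:Add2,r3:Add3
  c10: stall  regs: r0:Add1,r1:4,r2:Add2,r3:Add3
  c11: CDB Add1=-4; issue SUB r0<-Add1  regs: r0:Add1,r1:4,r2:Add2,r3:Add3
  c12: CDB Add2=9; issue SUB r1<-Add2  regs: r0:Add1,r1:Add2,r2:9,r3:Add3
  c13: CDB Add3=5; issue MUL r3<-Mul1  regs: r0:Add1,r1:Add2,r2:9,r3:Mul1
  c14: CDB Add1=-8; issue SUB r0<-Add1  regs: r0:Add1,r1:Add2,r2:9,r3:Mul1
  c15: -  regs: r0:Add1,r1:Add2,r2:9,r3:Mul1
  c16: CDB Add2=4  regs: r0:Add1,r1:4,r2:9,r3:Mul1
  c17: -  regs: r0:Add1,r1:4,r2:9,r3:Mul1
  c18: CDB Mul1=-72  regs: r0:Add1,r1:4,r2:9,r3:-72
  c19: -  regs: r0:Add1,r1:4,r2:9,r3:-72
  c20: -  regs: r0:Add1,r1:4,r2:9,r3:-72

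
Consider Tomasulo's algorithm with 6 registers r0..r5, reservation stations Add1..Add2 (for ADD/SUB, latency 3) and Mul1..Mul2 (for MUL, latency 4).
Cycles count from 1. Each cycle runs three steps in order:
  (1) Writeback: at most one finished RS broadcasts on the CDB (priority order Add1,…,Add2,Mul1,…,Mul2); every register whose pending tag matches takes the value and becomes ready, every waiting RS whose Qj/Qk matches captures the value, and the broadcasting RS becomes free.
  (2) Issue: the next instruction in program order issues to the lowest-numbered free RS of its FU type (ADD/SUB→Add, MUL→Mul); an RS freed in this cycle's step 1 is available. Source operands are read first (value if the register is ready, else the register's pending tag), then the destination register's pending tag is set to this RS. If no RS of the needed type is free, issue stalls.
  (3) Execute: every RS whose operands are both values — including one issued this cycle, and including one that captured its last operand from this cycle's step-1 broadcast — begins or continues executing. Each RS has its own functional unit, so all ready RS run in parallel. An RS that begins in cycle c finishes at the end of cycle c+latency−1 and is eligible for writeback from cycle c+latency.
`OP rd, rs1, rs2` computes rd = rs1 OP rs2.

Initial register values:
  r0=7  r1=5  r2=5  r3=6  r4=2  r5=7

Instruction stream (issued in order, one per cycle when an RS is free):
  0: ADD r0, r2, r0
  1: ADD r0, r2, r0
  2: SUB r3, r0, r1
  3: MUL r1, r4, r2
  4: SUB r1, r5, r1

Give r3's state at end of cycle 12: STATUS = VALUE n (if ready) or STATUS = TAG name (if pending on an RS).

STATUS = VALUE 12

  c1: issue ADD r0<-Add1  regs: r0:Add1,r1:5,r2:5,r3:6,r4:2,r5:7
  c2: issue ADD r0<-Add2  regs: r0:Add2,r1:5,r2:5,r3:6,r4:2,r5:7
  c3: stall  regs: r0:Add2,r1:5,r2:5,r3:6,r4:2,r5:7
  c4: CDB Add1=12; issue SUB r3<-Add1  regs: r0:Add2,r1:5,r2:5,r3:Add1,r4:2,r5:7
  c5: issue MUL r1<-Mul1  regs: r0:Add2,r1:Mul1,r2:5,r3:Add1,r4:2,r5:7
  c6: stall  regs: r0:Add2,r1:Mul1,r2:5,r3:Add1,r4:2,r5:7
  c7: CDB Add2=17; issue SUB r1<-Add2  regs: r0:17,r1:Add2,r2:5,r3:Add1,r4:2,r5:7
  c8: -  regs: r0:17,r1:Add2,r2:5,r3:Add1,r4:2,r5:7
  c9: CDB Mul1=10  regs: r0:17,r1:Add2,r2:5,r3:Add1,r4:2,r5:7
  c10: CDB Add1=12  regs: r0:17,r1:Add2,r2:5,r3:12,r4:2,r5:7
  c11: -  regs: r0:17,r1:Add2,r2:5,r3:12,r4:2,r5:7
  c12: CDB Add2=-3  regs: r0:17,r1:-3,r2:5,r3:12,r4:2,r5:7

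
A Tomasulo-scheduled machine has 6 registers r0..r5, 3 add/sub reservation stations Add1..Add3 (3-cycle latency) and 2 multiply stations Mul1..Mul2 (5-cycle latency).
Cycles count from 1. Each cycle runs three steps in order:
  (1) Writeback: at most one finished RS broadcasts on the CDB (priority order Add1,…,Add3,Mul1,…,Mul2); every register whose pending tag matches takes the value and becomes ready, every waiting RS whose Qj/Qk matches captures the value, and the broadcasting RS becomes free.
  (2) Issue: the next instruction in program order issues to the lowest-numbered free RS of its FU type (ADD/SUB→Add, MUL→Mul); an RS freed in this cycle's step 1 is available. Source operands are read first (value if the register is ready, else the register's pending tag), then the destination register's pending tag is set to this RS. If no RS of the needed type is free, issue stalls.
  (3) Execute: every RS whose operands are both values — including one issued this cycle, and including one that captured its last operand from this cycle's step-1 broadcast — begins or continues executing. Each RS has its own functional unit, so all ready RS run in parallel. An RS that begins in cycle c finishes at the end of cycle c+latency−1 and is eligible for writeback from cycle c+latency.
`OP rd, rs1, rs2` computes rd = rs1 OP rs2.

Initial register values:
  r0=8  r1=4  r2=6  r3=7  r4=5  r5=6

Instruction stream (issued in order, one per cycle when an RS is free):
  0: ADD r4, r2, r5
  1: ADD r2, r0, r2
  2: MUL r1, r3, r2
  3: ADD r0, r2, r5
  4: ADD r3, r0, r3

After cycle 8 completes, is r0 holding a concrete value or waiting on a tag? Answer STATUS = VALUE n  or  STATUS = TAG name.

  c1: issue ADD r4<-Add1  regs: r0:8,r1:4,r2:6,r3:7,r4:Add1,r5:6
  c2: issue ADD r2<-Add2  regs: r0:8,r1:4,r2:Add2,r3:7,r4:Add1,r5:6
  c3: issue MUL r1<-Mul1  regs: r0:8,r1:Mul1,r2:Add2,r3:7,r4:Add1,r5:6
  c4: CDB Add1=12; issue ADD r0<-Add1  regs: r0:Add1,r1:Mul1,r2:Add2,r3:7,r4:12,r5:6
  c5: CDB Add2=14; issue ADD r3<-Add2  regs: r0:Add1,r1:Mul1,r2:14,r3:Add2,r4:12,r5:6
  c6: -  regs: r0:Add1,r1:Mul1,r2:14,r3:Add2,r4:12,r5:6
  c7: -  regs: r0:Add1,r1:Mul1,r2:14,r3:Add2,r4:12,r5:6
  c8: CDB Add1=20  regs: r0:20,r1:Mul1,r2:14,r3:Add2,r4:12,r5:6

STATUS = VALUE 20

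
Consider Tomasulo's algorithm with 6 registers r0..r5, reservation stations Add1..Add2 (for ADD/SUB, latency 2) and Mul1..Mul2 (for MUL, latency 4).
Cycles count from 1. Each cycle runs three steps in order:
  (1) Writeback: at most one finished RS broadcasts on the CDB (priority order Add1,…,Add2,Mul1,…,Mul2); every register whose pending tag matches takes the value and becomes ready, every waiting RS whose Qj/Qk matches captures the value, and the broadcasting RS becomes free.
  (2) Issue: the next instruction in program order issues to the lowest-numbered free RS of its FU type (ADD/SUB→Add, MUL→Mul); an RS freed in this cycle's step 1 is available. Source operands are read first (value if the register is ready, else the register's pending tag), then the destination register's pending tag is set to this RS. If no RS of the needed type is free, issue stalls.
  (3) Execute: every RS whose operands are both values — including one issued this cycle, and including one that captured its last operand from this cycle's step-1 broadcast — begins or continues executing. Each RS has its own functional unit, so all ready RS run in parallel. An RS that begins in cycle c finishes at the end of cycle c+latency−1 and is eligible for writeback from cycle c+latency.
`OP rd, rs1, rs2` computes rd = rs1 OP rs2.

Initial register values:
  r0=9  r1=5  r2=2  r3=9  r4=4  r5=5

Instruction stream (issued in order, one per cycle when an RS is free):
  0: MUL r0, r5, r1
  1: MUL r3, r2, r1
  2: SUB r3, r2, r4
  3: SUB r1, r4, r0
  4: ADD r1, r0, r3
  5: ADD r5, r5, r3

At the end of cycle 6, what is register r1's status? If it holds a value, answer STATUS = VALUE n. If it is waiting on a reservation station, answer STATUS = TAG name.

STATUS = TAG Add1

  c1: issue MUL r0<-Mul1  regs: r0:Mul1,r1:5,r2:2,r3:9,r4:4,r5:5
  c2: issue MUL r3<-Mul2  regs: r0:Mul1,r1:5,r2:2,r3:Mul2,r4:4,r5:5
  c3: issue SUB r3<-Add1  regs: r0:Mul1,r1:5,r2:2,r3:Add1,r4:4,r5:5
  c4: issue SUB r1<-Add2  regs: r0:Mul1,r1:Add2,r2:2,r3:Add1,r4:4,r5:5
  c5: CDB Add1=-2; issue ADD r1<-Add1  regs: r0:Mul1,r1:Add1,r2:2,r3:-2,r4:4,r5:5
  c6: CDB Mul1=25; stall  regs: r0:25,r1:Add1,r2:2,r3:-2,r4:4,r5:5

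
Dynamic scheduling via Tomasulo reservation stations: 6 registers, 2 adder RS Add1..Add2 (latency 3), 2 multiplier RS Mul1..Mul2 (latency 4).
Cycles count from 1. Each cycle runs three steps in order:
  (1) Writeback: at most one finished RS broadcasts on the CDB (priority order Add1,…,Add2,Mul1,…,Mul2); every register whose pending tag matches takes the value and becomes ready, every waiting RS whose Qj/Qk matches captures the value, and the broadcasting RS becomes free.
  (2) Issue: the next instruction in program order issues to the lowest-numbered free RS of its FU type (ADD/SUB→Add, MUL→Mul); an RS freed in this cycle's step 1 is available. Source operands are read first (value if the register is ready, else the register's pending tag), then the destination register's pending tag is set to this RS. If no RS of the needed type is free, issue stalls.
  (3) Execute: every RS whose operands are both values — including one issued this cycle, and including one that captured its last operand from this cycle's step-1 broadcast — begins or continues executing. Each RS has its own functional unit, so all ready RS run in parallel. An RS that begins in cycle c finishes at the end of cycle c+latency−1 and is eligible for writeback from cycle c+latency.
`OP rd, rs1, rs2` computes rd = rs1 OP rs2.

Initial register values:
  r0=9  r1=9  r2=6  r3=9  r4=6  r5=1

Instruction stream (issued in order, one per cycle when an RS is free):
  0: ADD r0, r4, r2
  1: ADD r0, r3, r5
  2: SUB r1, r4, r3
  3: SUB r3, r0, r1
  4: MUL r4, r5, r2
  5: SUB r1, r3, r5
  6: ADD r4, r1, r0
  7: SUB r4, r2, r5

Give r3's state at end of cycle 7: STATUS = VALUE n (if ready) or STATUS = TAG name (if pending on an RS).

STATUS = TAG Add2

c1: issue ADD r0<-Add1 | r0:Add1,r1:9,r2:6,r3:9,r4:6,r5:1
c2: issue ADD r0<-Add2 | r0:Add2,r1:9,r2:6,r3:9,r4:6,r5:1
c3: stall | r0:Add2,r1:9,r2:6,r3:9,r4:6,r5:1
c4: CDB Add1=12; issue SUB r1<-Add1 | r0:Add2,r1:Add1,r2:6,r3:9,r4:6,r5:1
c5: CDB Add2=10; issue SUB r3<-Add2 | r0:10,r1:Add1,r2:6,r3:Add2,r4:6,r5:1
c6: issue MUL r4<-Mul1 | r0:10,r1:Add1,r2:6,r3:Add2,r4:Mul1,r5:1
c7: CDB Add1=-3; issue SUB r1<-Add1 | r0:10,r1:Add1,r2:6,r3:Add2,r4:Mul1,r5:1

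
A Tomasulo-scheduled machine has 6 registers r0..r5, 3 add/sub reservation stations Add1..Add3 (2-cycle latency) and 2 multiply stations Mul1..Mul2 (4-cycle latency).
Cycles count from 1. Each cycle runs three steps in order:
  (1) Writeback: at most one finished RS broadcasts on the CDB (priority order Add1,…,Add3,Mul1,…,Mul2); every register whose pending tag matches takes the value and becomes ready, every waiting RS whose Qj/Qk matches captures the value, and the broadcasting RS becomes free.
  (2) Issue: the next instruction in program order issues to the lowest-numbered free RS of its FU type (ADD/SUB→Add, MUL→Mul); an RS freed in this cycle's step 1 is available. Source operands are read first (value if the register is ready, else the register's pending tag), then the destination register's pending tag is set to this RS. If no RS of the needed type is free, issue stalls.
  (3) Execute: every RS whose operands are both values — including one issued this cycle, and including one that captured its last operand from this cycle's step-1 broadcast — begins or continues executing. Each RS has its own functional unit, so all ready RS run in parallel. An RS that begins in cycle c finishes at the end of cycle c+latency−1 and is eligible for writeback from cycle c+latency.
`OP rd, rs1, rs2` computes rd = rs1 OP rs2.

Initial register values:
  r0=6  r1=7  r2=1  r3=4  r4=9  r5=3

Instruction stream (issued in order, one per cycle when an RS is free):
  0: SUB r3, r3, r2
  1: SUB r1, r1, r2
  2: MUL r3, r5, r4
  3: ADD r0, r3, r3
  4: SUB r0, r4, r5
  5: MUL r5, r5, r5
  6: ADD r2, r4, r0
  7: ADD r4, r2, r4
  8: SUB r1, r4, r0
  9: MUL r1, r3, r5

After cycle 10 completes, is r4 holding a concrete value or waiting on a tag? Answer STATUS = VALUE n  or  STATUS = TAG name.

STATUS = TAG Add3

  c1: issue SUB r3<-Add1  regs: r0:6,r1:7,r2:1,r3:Add1,r4:9,r5:3
  c2: issue SUB r1<-Add2  regs: r0:6,r1:Add2,r2:1,r3:Add1,r4:9,r5:3
  c3: CDB Add1=3; issue MUL r3<-Mul1  regs: r0:6,r1:Add2,r2:1,r3:Mul1,r4:9,r5:3
  c4: CDB Add2=6; issue ADD r0<-Add1  regs: r0:Add1,r1:6,r2:1,r3:Mul1,r4:9,r5:3
  c5: issue SUB r0<-Add2  regs: r0:Add2,r1:6,r2:1,r3:Mul1,r4:9,r5:3
  c6: issue MUL r5<-Mul2  regs: r0:Add2,r1:6,r2:1,r3:Mul1,r4:9,r5:Mul2
  c7: CDB Add2=6; issue ADD r2<-Add2  regs: r0:6,r1:6,r2:Add2,r3:Mul1,r4:9,r5:Mul2
  c8: CDB Mul1=27; issue ADD r4<-Add3  regs: r0:6,r1:6,r2:Add2,r3:27,r4:Add3,r5:Mul2
  c9: CDB Add2=15; issue SUB r1<-Add2  regs: r0:6,r1:Add2,r2:15,r3:27,r4:Add3,r5:Mul2
  c10: CDB Add1=54; issue MUL r1<-Mul1  regs: r0:6,r1:Mul1,r2:15,r3:27,r4:Add3,r5:Mul2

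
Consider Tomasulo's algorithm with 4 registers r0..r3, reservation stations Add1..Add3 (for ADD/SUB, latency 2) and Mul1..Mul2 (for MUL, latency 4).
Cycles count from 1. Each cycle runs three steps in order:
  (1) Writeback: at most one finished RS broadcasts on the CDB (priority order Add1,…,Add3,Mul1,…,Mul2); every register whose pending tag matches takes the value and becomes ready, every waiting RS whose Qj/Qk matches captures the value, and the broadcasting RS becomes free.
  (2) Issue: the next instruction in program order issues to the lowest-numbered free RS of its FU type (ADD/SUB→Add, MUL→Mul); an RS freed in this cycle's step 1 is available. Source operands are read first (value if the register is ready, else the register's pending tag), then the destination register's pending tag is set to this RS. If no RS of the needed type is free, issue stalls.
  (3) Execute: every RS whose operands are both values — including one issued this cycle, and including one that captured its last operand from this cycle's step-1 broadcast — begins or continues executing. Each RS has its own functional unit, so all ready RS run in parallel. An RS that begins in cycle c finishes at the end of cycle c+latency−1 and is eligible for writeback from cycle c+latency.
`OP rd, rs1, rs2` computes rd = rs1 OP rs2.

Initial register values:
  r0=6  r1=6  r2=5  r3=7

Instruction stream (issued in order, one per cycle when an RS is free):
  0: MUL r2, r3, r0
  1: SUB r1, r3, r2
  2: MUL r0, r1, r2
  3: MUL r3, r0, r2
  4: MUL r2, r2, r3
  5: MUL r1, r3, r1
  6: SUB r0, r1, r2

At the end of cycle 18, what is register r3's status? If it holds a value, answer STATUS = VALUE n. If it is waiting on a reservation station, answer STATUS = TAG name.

STATUS = VALUE -61740

  c1: issue MUL r2<-Mul1  regs: r0:6,r1:6,r2:Mul1,r3:7
  c2: issue SUB r1<-Add1  regs: r0:6,r1:Add1,r2:Mul1,r3:7
  c3: issue MUL r0<-Mul2  regs: r0:Mul2,r1:Add1,r2:Mul1,r3:7
  c4: stall  regs: r0:Mul2,r1:Add1,r2:Mul1,r3:7
  c5: CDB Mul1=42; issue MUL r3<-Mul1  regs: r0:Mul2,r1:Add1,r2:42,r3:Mul1
  c6: stall  regs: r0:Mul2,r1:Add1,r2:42,r3:Mul1
  c7: CDB Add1=-35; stall  regs: r0:Mul2,r1:-35,r2:42,r3:Mul1
  c8: stall  regs: r0:Mul2,r1:-35,r2:42,r3:Mul1
  c9: stall  regs: r0:Mul2,r1:-35,r2:42,r3:Mul1
  c10: stall  regs: r0:Mul2,r1:-35,r2:42,r3:Mul1
  c11: CDB Mul2=-1470; issue MUL r2<-Mul2  regs: r0:-1470,r1:-35,r2:Mul2,r3:Mul1
  c12: stall  regs: r0:-1470,r1:-35,r2:Mul2,r3:Mul1
  c13: stall  regs: r0:-1470,r1:-35,r2:Mul2,r3:Mul1
  c14: stall  regs: r0:-1470,r1:-35,r2:Mul2,r3:Mul1
  c15: CDB Mul1=-61740; issue MUL r1<-Mul1  regs: r0:-1470,r1:Mul1,r2:Mul2,r3:-61740
  c16: issue SUB r0<-Add1  regs: r0:Add1,r1:Mul1,r2:Mul2,r3:-61740
  c17: -  regs: r0:Add1,r1:Mul1,r2:Mul2,r3:-61740
  c18: -  regs: r0:Add1,r1:Mul1,r2:Mul2,r3:-61740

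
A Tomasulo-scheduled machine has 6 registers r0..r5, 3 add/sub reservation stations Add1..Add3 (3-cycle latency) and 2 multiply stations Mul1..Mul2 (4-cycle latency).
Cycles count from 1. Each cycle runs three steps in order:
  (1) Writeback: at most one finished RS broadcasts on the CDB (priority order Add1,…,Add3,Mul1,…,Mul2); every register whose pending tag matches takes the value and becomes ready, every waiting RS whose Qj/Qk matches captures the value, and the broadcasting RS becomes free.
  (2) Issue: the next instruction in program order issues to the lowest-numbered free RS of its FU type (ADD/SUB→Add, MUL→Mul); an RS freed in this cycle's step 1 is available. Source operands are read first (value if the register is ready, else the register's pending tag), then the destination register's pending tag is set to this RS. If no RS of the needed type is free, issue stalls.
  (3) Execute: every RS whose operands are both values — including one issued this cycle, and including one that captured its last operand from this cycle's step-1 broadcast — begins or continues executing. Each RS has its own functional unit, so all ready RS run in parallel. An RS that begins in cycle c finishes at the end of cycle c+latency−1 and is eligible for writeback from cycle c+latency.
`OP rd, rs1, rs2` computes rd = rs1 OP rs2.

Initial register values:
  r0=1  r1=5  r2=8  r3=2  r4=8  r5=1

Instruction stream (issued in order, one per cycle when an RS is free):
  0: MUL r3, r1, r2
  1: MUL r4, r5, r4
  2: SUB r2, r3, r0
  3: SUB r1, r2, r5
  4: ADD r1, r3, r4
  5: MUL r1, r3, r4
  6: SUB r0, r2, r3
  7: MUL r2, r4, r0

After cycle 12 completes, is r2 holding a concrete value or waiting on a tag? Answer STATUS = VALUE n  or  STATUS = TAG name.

  c1: issue MUL r3<-Mul1  regs: r0:1,r1:5,r2:8,r3:Mul1,r4:8,r5:1
  c2: issue MUL r4<-Mul2  regs: r0:1,r1:5,r2:8,r3:Mul1,r4:Mul2,r5:1
  c3: issue SUB r2<-Add1  regs: r0:1,r1:5,r2:Add1,r3:Mul1,r4:Mul2,r5:1
  c4: issue SUB r1<-Add2  regs: r0:1,r1:Add2,r2:Add1,r3:Mul1,r4:Mul2,r5:1
  c5: CDB Mul1=40; issue ADD r1<-Add3  regs: r0:1,r1:Add3,r2:Add1,r3:40,r4:Mul2,r5:1
  c6: CDB Mul2=8; issue MUL r1<-Mul1  regs: r0:1,r1:Mul1,r2:Add1,r3:40,r4:8,r5:1
  c7: stall  regs: r0:1,r1:Mul1,r2:Add1,r3:40,r4:8,r5:1
  c8: CDB Add1=39; issue SUB r0<-Add1  regs: r0:Add1,r1:Mul1,r2:39,r3:40,r4:8,r5:1
  c9: CDB Add3=48; issue MUL r2<-Mul2  regs: r0:Add1,r1:Mul1,r2:Mul2,r3:40,r4:8,r5:1
  c10: CDB Mul1=320  regs: r0:Add1,r1:320,r2:Mul2,r3:40,r4:8,r5:1
  c11: CDB Add1=-1  regs: r0:-1,r1:320,r2:Mul2,r3:40,r4:8,r5:1
  c12: CDB Add2=38  regs: r0:-1,r1:320,r2:Mul2,r3:40,r4:8,r5:1

STATUS = TAG Mul2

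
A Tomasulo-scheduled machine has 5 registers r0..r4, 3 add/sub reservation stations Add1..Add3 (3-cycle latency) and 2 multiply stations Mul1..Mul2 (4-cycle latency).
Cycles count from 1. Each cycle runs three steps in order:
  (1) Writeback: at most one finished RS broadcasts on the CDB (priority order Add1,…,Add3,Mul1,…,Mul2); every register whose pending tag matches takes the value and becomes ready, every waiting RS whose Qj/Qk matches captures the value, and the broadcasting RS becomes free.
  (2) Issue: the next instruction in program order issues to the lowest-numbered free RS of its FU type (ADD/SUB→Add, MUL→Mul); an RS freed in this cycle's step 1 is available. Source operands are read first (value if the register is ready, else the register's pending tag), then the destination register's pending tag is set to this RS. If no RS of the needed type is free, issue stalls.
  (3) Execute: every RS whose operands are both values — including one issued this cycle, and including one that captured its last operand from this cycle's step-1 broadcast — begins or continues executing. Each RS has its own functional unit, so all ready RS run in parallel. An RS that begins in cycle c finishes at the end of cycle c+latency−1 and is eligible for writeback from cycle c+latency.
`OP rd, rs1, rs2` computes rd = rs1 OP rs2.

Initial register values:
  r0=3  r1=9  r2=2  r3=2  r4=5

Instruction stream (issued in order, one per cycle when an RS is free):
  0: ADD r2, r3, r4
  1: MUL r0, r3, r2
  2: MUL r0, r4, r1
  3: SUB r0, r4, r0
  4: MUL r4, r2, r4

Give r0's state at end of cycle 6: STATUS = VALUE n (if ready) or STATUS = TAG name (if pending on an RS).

STATUS = TAG Add1

  c1: issue ADD r2<-Add1  regs: r0:3,r1:9,r2:Add1,r3:2,r4:5
  c2: issue MUL r0<-Mul1  regs: r0:Mul1,r1:9,r2:Add1,r3:2,r4:5
  c3: issue MUL r0<-Mul2  regs: r0:Mul2,r1:9,r2:Add1,r3:2,r4:5
  c4: CDB Add1=7; issue SUB r0<-Add1  regs: r0:Add1,r1:9,r2:7,r3:2,r4:5
  c5: stall  regs: r0:Add1,r1:9,r2:7,r3:2,r4:5
  c6: stall  regs: r0:Add1,r1:9,r2:7,r3:2,r4:5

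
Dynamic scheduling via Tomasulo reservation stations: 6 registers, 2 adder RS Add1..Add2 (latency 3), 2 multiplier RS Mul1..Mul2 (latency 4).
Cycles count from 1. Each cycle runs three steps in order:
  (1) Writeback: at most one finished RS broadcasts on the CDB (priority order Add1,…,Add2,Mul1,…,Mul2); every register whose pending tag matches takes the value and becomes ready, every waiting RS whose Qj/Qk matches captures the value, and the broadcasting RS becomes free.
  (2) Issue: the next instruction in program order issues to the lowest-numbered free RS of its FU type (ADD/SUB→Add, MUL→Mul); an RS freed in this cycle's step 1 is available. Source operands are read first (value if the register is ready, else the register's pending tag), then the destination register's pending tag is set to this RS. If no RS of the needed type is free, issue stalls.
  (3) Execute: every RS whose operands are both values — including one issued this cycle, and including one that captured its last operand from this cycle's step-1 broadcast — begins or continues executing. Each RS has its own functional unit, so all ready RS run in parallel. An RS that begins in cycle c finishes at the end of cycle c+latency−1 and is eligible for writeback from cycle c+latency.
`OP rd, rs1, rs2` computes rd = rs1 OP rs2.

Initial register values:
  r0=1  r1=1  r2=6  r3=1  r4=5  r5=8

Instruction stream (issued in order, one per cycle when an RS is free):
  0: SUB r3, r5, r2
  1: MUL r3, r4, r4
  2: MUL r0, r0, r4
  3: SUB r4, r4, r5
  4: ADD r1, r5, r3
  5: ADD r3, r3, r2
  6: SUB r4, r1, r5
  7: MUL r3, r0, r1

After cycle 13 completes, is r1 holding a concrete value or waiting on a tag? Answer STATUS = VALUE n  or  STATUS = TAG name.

  c1: issue SUB r3<-Add1  regs: r0:1,r1:1,r2:6,r3:Add1,r4:5,r5:8
  c2: issue MUL r3<-Mul1  regs: r0:1,r1:1,r2:6,r3:Mul1,r4:5,r5:8
  c3: issue MUL r0<-Mul2  regs: r0:Mul2,r1:1,r2:6,r3:Mul1,r4:5,r5:8
  c4: CDB Add1=2; issue SUB r4<-Add1  regs: r0:Mul2,r1:1,r2:6,r3:Mul1,r4:Add1,r5:8
  c5: issue ADD r1<-Add2  regs: r0:Mul2,r1:Add2,r2:6,r3:Mul1,r4:Add1,r5:8
  c6: CDB Mul1=25; stall  regs: r0:Mul2,r1:Add2,r2:6,r3:25,r4:Add1,r5:8
  c7: CDB Add1=-3; issue ADD r3<-Add1  regs: r0:Mul2,r1:Add2,r2:6,r3:Add1,r4:-3,r5:8
  c8: CDB Mul2=5; stall  regs: r0:5,r1:Add2,r2:6,r3:Add1,r4:-3,r5:8
  c9: CDB Add2=33; issue SUB r4<-Add2  regs: r0:5,r1:33,r2:6,r3:Add1,r4:Add2,r5:8
  c10: CDB Add1=31; issue MUL r3<-Mul1  regs: r0:5,r1:33,r2:6,r3:Mul1,r4:Add2,r5:8
  c11: -  regs: r0:5,r1:33,r2:6,r3:Mul1,r4:Add2,r5:8
  c12: CDB Add2=25  regs: r0:5,r1:33,r2:6,r3:Mul1,r4:25,r5:8
  c13: -  regs: r0:5,r1:33,r2:6,r3:Mul1,r4:25,r5:8

STATUS = VALUE 33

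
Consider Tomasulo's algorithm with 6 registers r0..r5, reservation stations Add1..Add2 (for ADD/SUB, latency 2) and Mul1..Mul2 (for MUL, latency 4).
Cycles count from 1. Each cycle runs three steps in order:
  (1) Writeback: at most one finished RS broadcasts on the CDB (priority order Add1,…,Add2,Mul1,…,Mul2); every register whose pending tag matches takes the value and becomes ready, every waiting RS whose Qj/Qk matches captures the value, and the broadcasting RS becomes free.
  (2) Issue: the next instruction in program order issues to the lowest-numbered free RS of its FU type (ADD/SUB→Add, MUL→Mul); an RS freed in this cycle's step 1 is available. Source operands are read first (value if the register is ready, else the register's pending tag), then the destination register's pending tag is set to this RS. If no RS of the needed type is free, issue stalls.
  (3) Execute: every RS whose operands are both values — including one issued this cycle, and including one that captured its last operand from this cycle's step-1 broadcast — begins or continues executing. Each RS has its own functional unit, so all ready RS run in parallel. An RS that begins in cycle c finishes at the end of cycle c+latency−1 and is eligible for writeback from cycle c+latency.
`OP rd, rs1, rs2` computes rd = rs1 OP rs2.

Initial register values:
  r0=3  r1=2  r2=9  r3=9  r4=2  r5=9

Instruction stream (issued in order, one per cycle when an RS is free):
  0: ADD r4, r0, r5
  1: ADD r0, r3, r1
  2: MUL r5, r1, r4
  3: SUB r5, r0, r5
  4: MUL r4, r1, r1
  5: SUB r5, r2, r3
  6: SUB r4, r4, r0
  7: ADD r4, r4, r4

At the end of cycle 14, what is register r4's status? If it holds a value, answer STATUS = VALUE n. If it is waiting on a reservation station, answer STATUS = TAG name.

STATUS = VALUE -14

  c1: issue ADD r4<-Add1  regs: r0:3,r1:2,r2:9,r3:9,r4:Add1,r5:9
  c2: issue ADD r0<-Add2  regs: r0:Add2,r1:2,r2:9,r3:9,r4:Add1,r5:9
  c3: CDB Add1=12; issue MUL r5<-Mul1  regs: r0:Add2,r1:2,r2:9,r3:9,r4:12,r5:Mul1
  c4: CDB Add2=11; issue SUB r5<-Add1  regs: r0:11,r1:2,r2:9,r3:9,r4:12,r5:Add1
  c5: issue MUL r4<-Mul2  regs: r0:11,r1:2,r2:9,r3:9,r4:Mul2,r5:Add1
  c6: issue SUB r5<-Add2  regs: r0:11,r1:2,r2:9,r3:9,r4:Mul2,r5:Add2
  c7: CDB Mul1=24; stall  regs: r0:11,r1:2,r2:9,r3:9,r4:Mul2,r5:Add2
  c8: CDB Add2=0; issue SUB r4<-Add2  regs: r0:11,r1:2,r2:9,r3:9,r4:Add2,r5:0
  c9: CDB Add1=-13; issue ADD r4<-Add1  regs: r0:11,r1:2,r2:9,r3:9,r4:Add1,r5:0
  c10: CDB Mul2=4  regs: r0:11,r1:2,r2:9,r3:9,r4:Add1,r5:0
  c11: -  regs: r0:11,r1:2,r2:9,r3:9,r4:Add1,r5:0
  c12: CDB Add2=-7  regs: r0:11,r1:2,r2:9,r3:9,r4:Add1,r5:0
  c13: -  regs: r0:11,r1:2,r2:9,r3:9,r4:Add1,r5:0
  c14: CDB Add1=-14  regs: r0:11,r1:2,r2:9,r3:9,r4:-14,r5:0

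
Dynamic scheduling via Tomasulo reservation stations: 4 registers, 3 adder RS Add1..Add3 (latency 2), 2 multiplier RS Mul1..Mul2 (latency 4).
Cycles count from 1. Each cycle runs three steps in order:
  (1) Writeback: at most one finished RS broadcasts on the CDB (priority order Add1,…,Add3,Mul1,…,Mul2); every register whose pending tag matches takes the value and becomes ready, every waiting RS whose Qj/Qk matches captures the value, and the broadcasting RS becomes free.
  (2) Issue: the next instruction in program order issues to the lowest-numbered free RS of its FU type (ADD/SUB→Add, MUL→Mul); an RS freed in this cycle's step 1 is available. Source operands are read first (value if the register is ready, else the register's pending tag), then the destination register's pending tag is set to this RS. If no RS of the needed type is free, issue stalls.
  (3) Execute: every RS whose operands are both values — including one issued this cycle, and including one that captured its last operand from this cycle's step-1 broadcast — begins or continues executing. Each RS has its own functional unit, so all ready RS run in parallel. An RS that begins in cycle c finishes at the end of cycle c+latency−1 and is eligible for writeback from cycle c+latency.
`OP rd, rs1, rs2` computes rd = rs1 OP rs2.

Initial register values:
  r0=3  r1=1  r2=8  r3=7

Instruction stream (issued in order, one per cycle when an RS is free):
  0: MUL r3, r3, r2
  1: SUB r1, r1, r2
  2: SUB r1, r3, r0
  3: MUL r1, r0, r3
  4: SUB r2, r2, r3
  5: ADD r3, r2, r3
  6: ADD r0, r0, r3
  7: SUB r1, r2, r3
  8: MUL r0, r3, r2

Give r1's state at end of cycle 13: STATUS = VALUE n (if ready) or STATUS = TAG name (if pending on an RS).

STATUS = VALUE -56

  c1: issue MUL r3<-Mul1  regs: r0:3,r1:1,r2:8,r3:Mul1
  c2: issue SUB r1<-Add1  regs: r0:3,r1:Add1,r2:8,r3:Mul1
  c3: issue SUB r1<-Add2  regs: r0:3,r1:Add2,r2:8,r3:Mul1
  c4: CDB Add1=-7; issue MUL r1<-Mul2  regs: r0:3,r1:Mul2,r2:8,r3:Mul1
  c5: CDB Mul1=56; issue SUB r2<-Add1  regs: r0:3,r1:Mul2,r2:Add1,r3:56
  c6: issue ADD r3<-Add3  regs: r0:3,r1:Mul2,r2:Add1,r3:Add3
  c7: CDB Add1=-48; issue ADD r0<-Add1  regs: r0:Add1,r1:Mul2,r2:-48,r3:Add3
  c8: CDB Add2=53; issue SUB r1<-Add2  regs: r0:Add1,r1:Add2,r2:-48,r3:Add3
  c9: CDB Add3=8; issue MUL r0<-Mul1  regs: r0:Mul1,r1:Add2,r2:-48,r3:8
  c10: CDB Mul2=168  regs: r0:Mul1,r1:Add2,r2:-48,r3:8
  c11: CDB Add1=11  regs: r0:Mul1,r1:Add2,r2:-48,r3:8
  c12: CDB Add2=-56  regs: r0:Mul1,r1:-56,r2:-48,r3:8
  c13: CDB Mul1=-384  regs: r0:-384,r1:-56,r2:-48,r3:8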